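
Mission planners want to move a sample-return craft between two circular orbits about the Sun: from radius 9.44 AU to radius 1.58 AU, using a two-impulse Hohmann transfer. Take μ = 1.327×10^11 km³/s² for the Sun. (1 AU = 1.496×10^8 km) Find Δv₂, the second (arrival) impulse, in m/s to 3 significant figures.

Δv₂ = 7320 m/s

In km: r₁ = 9.44 × 1.496×10^8 = 1.412224×10^9 km; r₂ = 1.58 × 1.496×10^8 = 2.36368×10^8 km.
Semi-major axis of the transfer orbit: a_t = (1.412224×10^9 + 2.36368×10^8)/2 = 8.24296×10^8 km.
Circular speed at r = 2.36368×10^8 km: v_c = √(μ/r) = 23.6941 km/s.
Transfer-orbit speed at the same r (vis-viva, a = a_t): v_t = √[μ(2/r − 1/a_t)] = 31.0135 km/s.
Δv₂ = |v_t − v_c| = |31.0135 − 23.6941| = 7.319 km/s.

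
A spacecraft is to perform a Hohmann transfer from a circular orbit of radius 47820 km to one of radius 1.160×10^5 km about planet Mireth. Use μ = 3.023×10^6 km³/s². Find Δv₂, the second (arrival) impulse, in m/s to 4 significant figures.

Δv₂ = 1204 m/s

Transfer-ellipse semi-major axis a_t = (r₁ + r₂)/2 = (47820 + 1.160×10^5)/2 = 81910 km.
Circular speed at r = 1.160×10^5 km: v_c = √(μ/r) = 5.105 km/s.
Vis-viva on the transfer ellipse at r = 1.160×10^5 km gives v_t = √[μ(2/r − 1/a_t)] = 3.901 km/s.
Δv₂ = |v_t − v_c| = |3.901 − 5.105| = 1.204 km/s.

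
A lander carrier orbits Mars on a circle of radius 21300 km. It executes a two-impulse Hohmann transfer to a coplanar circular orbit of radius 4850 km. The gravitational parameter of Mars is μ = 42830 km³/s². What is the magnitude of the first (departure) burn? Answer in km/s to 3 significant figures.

Semi-major axis of the transfer orbit: a_t = (21300 + 4850)/2 = 13075 km.
On the circular orbit at r = 21300 km, v_c = √(μ/r) = 1.418 km/s.
Transfer-orbit speed at the same r (vis-viva, a = a_t): v_t = √[μ(2/r − 1/a_t)] = 0.8636 km/s.
Δv₁ = |v_t − v_c| = |0.8636 − 1.418| = 0.5544 km/s.

Δv₁ = 0.554 km/s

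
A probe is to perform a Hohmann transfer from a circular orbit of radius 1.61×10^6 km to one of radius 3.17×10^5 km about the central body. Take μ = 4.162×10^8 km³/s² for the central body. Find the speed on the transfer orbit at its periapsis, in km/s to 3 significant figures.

Transfer-ellipse semi-major axis a_t = (r₁ + r₂)/2 = (1.610×10^6 + 3.170×10^5)/2 = 9.635×10^5 km.
At periapsis, r = 3.170×10^5 km.
Applying v² = μ(2/r − 1/a_t): v = 46.84 km/s.

v = 46.8 km/s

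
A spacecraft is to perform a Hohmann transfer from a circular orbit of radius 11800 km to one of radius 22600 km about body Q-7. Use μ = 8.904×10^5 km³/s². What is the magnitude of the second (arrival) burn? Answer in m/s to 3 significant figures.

Δv₂ = 1080 m/s

Semi-major axis of the transfer orbit: a_t = (11800 + 22600)/2 = 17200 km.
On the circular orbit at r = 22600 km, v_c = √(μ/r) = 6.277 km/s.
Vis-viva on the transfer ellipse at r = 22600 km gives v_t = √[μ(2/r − 1/a_t)] = 5.199 km/s.
Δv₂ = |v_t − v_c| = |5.199 − 6.277| = 1.078 km/s.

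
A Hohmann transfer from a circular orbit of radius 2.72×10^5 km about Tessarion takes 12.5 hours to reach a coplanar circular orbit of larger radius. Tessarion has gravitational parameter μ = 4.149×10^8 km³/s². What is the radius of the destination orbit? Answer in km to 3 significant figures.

r₂ = 6.08×10^5 km

Transfer time t = 12.5 hours = 45000 s, and t = π√(a_t³/μ).
So a_t = (μ t²/π²)^(1/3) = (4.149×10^8 × (45000)² / π²)^(1/3) = 4.3990×10^5 km.
Since a_t = (r₁ + r₂)/2, r₂ = 2a_t − r₁ = 2×4.3990×10^5 − 2.720×10^5 = 6.078×10^5 km.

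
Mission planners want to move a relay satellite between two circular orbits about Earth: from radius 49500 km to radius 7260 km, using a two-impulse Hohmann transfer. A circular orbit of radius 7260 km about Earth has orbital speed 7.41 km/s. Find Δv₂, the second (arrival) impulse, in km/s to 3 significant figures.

From the circular-orbit relation v² = μ/r at r = 7260 km: μ = v²r = (7.41)² × 7260 = 3.98633×10^5 km³/s².
Semi-major axis of the transfer orbit: a_t = (49500 + 7260)/2 = 28380 km.
Circular speed at r = 7260 km: v_c = √(μ/r) = 7.410 km/s.
Transfer-orbit speed at the same r (vis-viva, a = a_t): v_t = √[μ(2/r − 1/a_t)] = 9.786 km/s.
Δv₂ = |v_t − v_c| = |9.786 − 7.410| = 2.376 km/s.

Δv₂ = 2.38 km/s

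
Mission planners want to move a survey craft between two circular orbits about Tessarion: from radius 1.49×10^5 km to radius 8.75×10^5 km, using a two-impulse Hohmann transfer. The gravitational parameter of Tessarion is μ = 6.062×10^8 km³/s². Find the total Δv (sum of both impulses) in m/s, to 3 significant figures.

Transfer-ellipse semi-major axis a_t = (r₁ + r₂)/2 = (1.490×10^5 + 8.750×10^5)/2 = 5.120×10^5 km.
At r₁ the circular-orbit speed is v₁ = √(μ/r₁) = 63.78 km/s.
Transfer-orbit speed at r₁ (v² = μ(2/r − 1/a)): v_p = √[μ(2/r₁ − 1/a_t)] = 83.38 km/s.
First burn Δv₁ = |v_p − v₁| = 19.60 km/s.
Circular speed at r₂: v₂ = √(μ/r₂) = 26.32 km/s.
Transfer-orbit speed at r₂: v_a = √[μ(2/r₂ − 1/a_t)] = 14.20 km/s.
Second burn Δv₂ = |v₂ − v_a| = 12.12 km/s.
Δv = Δv₁ + Δv₂ = 19.60 + 12.12 = 31.72 km/s.

Δv = 31700 m/s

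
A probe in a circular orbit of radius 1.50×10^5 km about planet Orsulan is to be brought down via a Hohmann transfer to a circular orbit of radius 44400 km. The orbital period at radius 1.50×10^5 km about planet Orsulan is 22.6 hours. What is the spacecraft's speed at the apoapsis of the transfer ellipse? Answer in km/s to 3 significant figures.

From Kepler's third law T² = 4π²r³/μ at r = 1.50×10^5 km, T = 22.6 hours = 22.6 × 3600 s = 81360 s: μ = 4π²r³/T² = 2.01285×10^7 km³/s².
The Hohmann ellipse has a_t = (r₁ + r₂)/2 = 97200 km.
At apoapsis, r = 1.500×10^5 km.
From the vis-viva equation, v = √[μ(2/r − 1/a_t)] = 7.829 km/s.

v = 7.83 km/s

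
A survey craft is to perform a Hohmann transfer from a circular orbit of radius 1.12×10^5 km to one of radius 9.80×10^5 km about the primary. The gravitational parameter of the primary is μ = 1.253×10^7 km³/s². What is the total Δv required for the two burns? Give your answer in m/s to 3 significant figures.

Δv = 5550 m/s

Transfer-ellipse semi-major axis a_t = (r₁ + r₂)/2 = (1.120×10^5 + 9.800×10^5)/2 = 5.460×10^5 km.
At r₁ the circular-orbit speed is v₁ = √(μ/r₁) = 10.57710 km/s.
On the transfer ellipse at r₁, vis-viva gives v_p = √[μ(2/r₁ − 1/a_t)] = 14.17044 km/s.
First burn Δv₁ = |v_p − v₁| = 3.59334 km/s.
At r₂, v₂ = √(μ/r₂) = 3.57571 km/s.
Transfer-orbit speed at r₂: v_a = √[μ(2/r₂ − 1/a_t)] = 1.61948 km/s.
Second burn Δv₂ = |v₂ − v_a| = 1.95623 km/s.
Total Δv = Δv₁ + Δv₂ = 5.550 km/s.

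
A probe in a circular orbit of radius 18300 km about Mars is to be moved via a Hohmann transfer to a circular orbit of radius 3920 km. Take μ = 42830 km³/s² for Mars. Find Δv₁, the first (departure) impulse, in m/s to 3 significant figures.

The Hohmann ellipse has a_t = (r₁ + r₂)/2 = 11110 km.
On the circular orbit at r = 18300 km, v_c = √(μ/r) = 1.5298 km/s.
Vis-viva on the transfer ellipse at r = 18300 km gives v_t = √[μ(2/r − 1/a_t)] = 0.90873 km/s.
Δv₁ = |v_t − v_c| = |0.90873 − 1.5298| = 0.6211 km/s.

Δv₁ = 621 m/s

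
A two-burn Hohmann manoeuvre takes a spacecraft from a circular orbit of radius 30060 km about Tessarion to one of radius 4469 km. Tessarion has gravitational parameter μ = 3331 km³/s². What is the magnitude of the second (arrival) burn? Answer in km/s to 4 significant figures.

Δv₂ = 0.2759 km/s

Semi-major axis of the transfer orbit: a_t = (30060 + 4469)/2 = 17264.5 km.
Circular speed at r = 4469 km: v_c = √(μ/r) = 0.86334 km/s.
Vis-viva on the transfer ellipse at r = 4469 km gives v_t = √[μ(2/r − 1/a_t)] = 1.1392 km/s.
Δv₂ = |v_t − v_c| = |1.1392 − 0.86334| = 0.2759 km/s.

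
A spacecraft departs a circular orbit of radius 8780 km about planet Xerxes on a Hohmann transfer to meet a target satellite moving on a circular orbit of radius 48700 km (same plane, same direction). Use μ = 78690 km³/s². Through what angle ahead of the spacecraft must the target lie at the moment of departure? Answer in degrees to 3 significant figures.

φ = 98.4°

The Hohmann ellipse has a_t = (r₁ + r₂)/2 = 28740 km.
Transfer time t = π√(a_t³/μ) = 54565.8 s.
Target angular speed ω₂ = √(μ/r₂³) = 2.61016×10^-5 rad/s.
Angle swept by the target during transfer: ω₂·t = 1.42425 rad = 81.60°.
Arrival is 180° from departure on the ellipse, so φ = 180° − 81.60° = 98.4°.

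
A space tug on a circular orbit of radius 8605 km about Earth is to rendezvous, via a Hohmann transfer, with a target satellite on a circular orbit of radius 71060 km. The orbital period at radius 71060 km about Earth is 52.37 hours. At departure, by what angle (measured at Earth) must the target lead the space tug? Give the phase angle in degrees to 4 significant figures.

φ = 104.5°

From Kepler's third law T² = 4π²r³/μ at r = 71060 km, T = 52.37 hours = 52.37 × 3600 s = 1.88532×10^5 s: μ = 4π²r³/T² = 3.98534×10^5 km³/s².
The Hohmann ellipse has a_t = (r₁ + r₂)/2 = 39832.5 km.
The half-period of the transfer ellipse is t = π√(a_t³/μ) = 39560 s.
Target angular speed ω₂ = √(μ/r₂³) = 3.333×10^-5 rad/s.
Angle swept by the target during transfer: ω₂·t = 1.3185 rad = 75.54°.
The space tug traverses 180° on the transfer ellipse, so the target must lead by 180° − 75.54° = 104.5°.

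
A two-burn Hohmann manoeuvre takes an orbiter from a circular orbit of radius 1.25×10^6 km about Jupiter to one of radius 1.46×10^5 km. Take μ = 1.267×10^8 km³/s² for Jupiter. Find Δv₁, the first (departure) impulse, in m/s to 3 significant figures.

Δv₁ = 5460 m/s

Semi-major axis of the transfer orbit: a_t = (1.250×10^6 + 1.460×10^5)/2 = 6.980×10^5 km.
Circular speed at r = 1.250×10^6 km: v_c = √(μ/r) = 10.0678 km/s.
Vis-viva on the transfer ellipse at r = 1.250×10^6 km gives v_t = √[μ(2/r − 1/a_t)] = 4.60450 km/s.
Δv₁ = |v_t − v_c| = |4.60450 − 10.0678| = 5.463 km/s.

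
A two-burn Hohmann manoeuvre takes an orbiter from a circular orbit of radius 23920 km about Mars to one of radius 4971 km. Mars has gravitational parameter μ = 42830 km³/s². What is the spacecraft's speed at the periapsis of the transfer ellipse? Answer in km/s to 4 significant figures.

Transfer-ellipse semi-major axis a_t = (r₁ + r₂)/2 = (23920 + 4971)/2 = 14445.5 km.
The periapsis of the transfer ellipse is at r = 4971 km.
From the vis-viva equation, v = √[μ(2/r − 1/a_t)] = 3.777 km/s.

v = 3.777 km/s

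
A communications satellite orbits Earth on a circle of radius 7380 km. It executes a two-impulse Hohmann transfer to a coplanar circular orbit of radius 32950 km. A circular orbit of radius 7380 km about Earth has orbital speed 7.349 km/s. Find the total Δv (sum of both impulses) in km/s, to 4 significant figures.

Δv = 3.419 km/s

From the circular-orbit relation v² = μ/r at r = 7380 km: μ = v²r = (7.349)² × 7380 = 3.98578×10^5 km³/s².
The Hohmann ellipse has a_t = (r₁ + r₂)/2 = 20165 km.
Circular speed at r₁: v₁ = √(μ/r₁) = √(3.98578×10^5/7380) = 7.349 km/s.
Transfer-orbit speed at r₁ (v² = μ(2/r − 1/a)): v_p = √[μ(2/r₁ − 1/a_t)] = 9.394 km/s.
First burn Δv₁ = |v_p − v₁| = 2.045 km/s.
At r₂, v₂ = √(μ/r₂) = 3.478 km/s.
Transfer-orbit speed at r₂: v_a = √[μ(2/r₂ − 1/a_t)] = 2.104 km/s.
Second burn Δv₂ = |v₂ − v_a| = 1.374 km/s.
Total Δv = Δv₁ + Δv₂ = 3.419 km/s.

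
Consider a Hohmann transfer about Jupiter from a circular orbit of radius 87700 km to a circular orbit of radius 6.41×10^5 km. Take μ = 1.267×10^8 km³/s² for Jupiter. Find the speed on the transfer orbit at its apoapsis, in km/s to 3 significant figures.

Transfer-ellipse semi-major axis a_t = (r₁ + r₂)/2 = (87700 + 6.410×10^5)/2 = 3.6435×10^5 km.
The apoapsis of the transfer ellipse is at r = 6.410×10^5 km.
Applying v² = μ(2/r − 1/a_t): v = 6.898 km/s.

v = 6.90 km/s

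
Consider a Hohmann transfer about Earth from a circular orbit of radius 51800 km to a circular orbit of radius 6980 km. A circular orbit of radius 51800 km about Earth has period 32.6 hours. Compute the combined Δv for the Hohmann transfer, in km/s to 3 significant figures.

From Kepler's third law T² = 4π²r³/μ at r = 51800 km, T = 32.6 hours = 32.6 × 3600 s = 1.1736×10^5 s: μ = 4π²r³/T² = 3.98390×10^5 km³/s².
The Hohmann ellipse has a_t = (r₁ + r₂)/2 = 29390 km.
At r₁ the circular-orbit speed is v₁ = √(μ/r₁) = 2.7733 km/s.
Transfer-orbit speed at r₁ (vis-viva equation): v_a = √[μ(2/r₁ − 1/a_t)] = 1.3515 km/s.
First burn Δv₁ = |v_a − v₁| = 1.422 km/s.
Circular speed at r₂: v₂ = √(μ/r₂) = 7.555 km/s.
Transfer-orbit speed at r₂: v_p = √[μ(2/r₂ − 1/a_t)] = 10.03 km/s.
Second burn Δv₂ = |v₂ − v_p| = 2.475 km/s.
Total Δv = Δv₁ + Δv₂ = 3.897 km/s.

Δv = 3.90 km/s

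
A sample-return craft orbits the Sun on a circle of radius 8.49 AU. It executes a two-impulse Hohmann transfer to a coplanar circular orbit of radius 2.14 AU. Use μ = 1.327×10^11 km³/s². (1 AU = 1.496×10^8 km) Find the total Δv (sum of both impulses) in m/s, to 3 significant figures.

Δv = 9110 m/s

In km: r₁ = 8.49 × 1.496×10^8 = 1.270104×10^9 km; r₂ = 2.14 × 1.496×10^8 = 3.20144×10^8 km.
Semi-major axis of the transfer orbit: a_t = (1.270104×10^9 + 3.20144×10^8)/2 = 7.95124×10^8 km.
At r₁ the circular-orbit speed is v₁ = √(μ/r₁) = 10.222 km/s.
Transfer-orbit speed at r₁ (v² = μ(2/r − 1/a)): v_a = √[μ(2/r₁ − 1/a_t)] = 6.4859 km/s.
First burn Δv₁ = |v_a − v₁| = 3.736 km/s.
At r₂, v₂ = √(μ/r₂) = 20.359 km/s.
Transfer-orbit speed at r₂: v_p = √[μ(2/r₂ − 1/a_t)] = 25.731 km/s.
Second burn Δv₂ = |v₂ − v_p| = 5.372 km/s.
Δv = Δv₁ + Δv₂ = 3.736 + 5.372 = 9.108 km/s.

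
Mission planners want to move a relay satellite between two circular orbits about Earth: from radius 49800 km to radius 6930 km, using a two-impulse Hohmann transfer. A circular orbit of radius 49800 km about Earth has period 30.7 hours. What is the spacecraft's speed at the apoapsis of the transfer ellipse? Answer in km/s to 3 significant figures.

From Kepler's third law T² = 4π²r³/μ at r = 49800 km, T = 30.7 hours = 30.7 × 3600 s = 1.1052×10^5 s: μ = 4π²r³/T² = 3.99177×10^5 km³/s².
The Hohmann ellipse has a_t = (r₁ + r₂)/2 = 28365 km.
The apoapsis of the transfer ellipse is at r = 49800 km.
Vis-viva: v = √[μ(2/r − 1/a_t)] = √[3.99177×10^5 × (2/49800 − 1/28365)] = 1.399 km/s.

v = 1.40 km/s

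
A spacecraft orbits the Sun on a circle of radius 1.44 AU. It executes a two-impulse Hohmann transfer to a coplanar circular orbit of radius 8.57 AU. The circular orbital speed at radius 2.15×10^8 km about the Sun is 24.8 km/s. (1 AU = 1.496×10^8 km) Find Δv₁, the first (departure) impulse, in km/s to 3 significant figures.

From the circular-orbit relation v² = μ/r at r = 2.15×10^8 km: μ = v²r = (24.8)² × 2.15×10^8 = 1.32234×10^11 km³/s².
In km: r₁ = 1.44 × 1.496×10^8 = 2.15424×10^8 km; r₂ = 8.57 × 1.496×10^8 = 1.282072×10^9 km.
Transfer-ellipse semi-major axis a_t = (r₁ + r₂)/2 = (2.15424×10^8 + 1.282072×10^9)/2 = 7.48748×10^8 km.
Circular speed at r = 2.15424×10^8 km: v_c = √(μ/r) = 24.776 km/s.
Transfer-orbit speed at the same r (vis-viva, a = a_t): v_t = √[μ(2/r − 1/a_t)] = 32.420 km/s.
Δv₁ = |v_t − v_c| = |32.420 − 24.776| = 7.644 km/s.

Δv₁ = 7.64 km/s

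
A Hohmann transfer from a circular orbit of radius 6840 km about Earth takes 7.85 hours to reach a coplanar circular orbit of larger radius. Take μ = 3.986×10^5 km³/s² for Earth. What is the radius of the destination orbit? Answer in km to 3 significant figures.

Transfer time t = 7.85 hours = 28260 s, and t = π√(a_t³/μ).
So a_t = (μ t²/π²)^(1/3) = (3.986×10^5 × (28260)² / π²)^(1/3) = 31832 km.
Since a_t = (r₁ + r₂)/2, r₂ = 2a_t − r₁ = 2×31832 − 6840 = 56824 km.

r₂ = 56800 km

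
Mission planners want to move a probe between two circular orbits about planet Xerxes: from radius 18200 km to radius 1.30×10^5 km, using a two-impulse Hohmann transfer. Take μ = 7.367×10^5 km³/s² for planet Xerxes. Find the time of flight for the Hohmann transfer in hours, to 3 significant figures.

t = 20.5 hours

Transfer-ellipse semi-major axis a_t = (r₁ + r₂)/2 = (18200 + 1.300×10^5)/2 = 74100 km.
By Kepler's third law the transfer-orbit period is T = 2π√(a_t³/μ), so t = T/2 = 73830 s.
Converting: 73830 s ÷ 3600 s/hour = 20.5 hours.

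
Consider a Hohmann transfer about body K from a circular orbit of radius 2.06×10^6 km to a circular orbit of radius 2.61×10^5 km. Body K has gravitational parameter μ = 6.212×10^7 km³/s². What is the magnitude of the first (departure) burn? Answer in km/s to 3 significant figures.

The Hohmann ellipse has a_t = (r₁ + r₂)/2 = 1.1605×10^6 km.
Circular speed at r = 2.060×10^6 km: v_c = √(μ/r) = 5.491 km/s.
Vis-viva on the transfer ellipse at r = 2.060×10^6 km gives v_t = √[μ(2/r − 1/a_t)] = 2.604 km/s.
Δv₁ = |v_t − v_c| = |2.604 − 5.491| = 2.887 km/s.

Δv₁ = 2.89 km/s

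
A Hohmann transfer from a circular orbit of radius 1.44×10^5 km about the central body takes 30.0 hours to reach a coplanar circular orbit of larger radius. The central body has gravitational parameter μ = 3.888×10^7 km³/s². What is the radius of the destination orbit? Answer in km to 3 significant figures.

r₂ = 5.72×10^5 km

Transfer time t = 30.0 hours = 1.080×10^5 s, and t = π√(a_t³/μ).
So a_t = (μ t²/π²)^(1/3) = (3.888×10^7 × (1.080×10^5)² / π²)^(1/3) = 3.5817×10^5 km.
Since a_t = (r₁ + r₂)/2, r₂ = 2a_t − r₁ = 2×3.5817×10^5 − 1.440×10^5 = 5.7234×10^5 km.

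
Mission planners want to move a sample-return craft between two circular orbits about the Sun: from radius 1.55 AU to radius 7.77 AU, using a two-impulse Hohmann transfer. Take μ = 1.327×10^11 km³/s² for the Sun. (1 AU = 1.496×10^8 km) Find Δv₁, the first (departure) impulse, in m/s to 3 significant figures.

In km: r₁ = 1.55 × 1.496×10^8 = 2.3188×10^8 km; r₂ = 7.77 × 1.496×10^8 = 1.162392×10^9 km.
The Hohmann ellipse has a_t = (r₁ + r₂)/2 = 6.97136×10^8 km.
Circular speed at r = 2.3188×10^8 km: v_c = √(μ/r) = 23.922 km/s.
Vis-viva on the transfer ellipse at r = 2.3188×10^8 km gives v_t = √[μ(2/r − 1/a_t)] = 30.890 km/s.
Δv₁ = |v_t − v_c| = |30.890 − 23.922| = 6.968 km/s.

Δv₁ = 6970 m/s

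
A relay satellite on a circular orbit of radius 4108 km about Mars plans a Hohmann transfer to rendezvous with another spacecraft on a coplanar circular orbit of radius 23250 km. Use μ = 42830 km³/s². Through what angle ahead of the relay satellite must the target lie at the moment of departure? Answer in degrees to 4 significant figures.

φ = 98.77°

The Hohmann ellipse has a_t = (r₁ + r₂)/2 = 13679 km.
Transfer time t = π√(a_t³/μ) = 24286 s.
Target angular speed ω₂ = √(μ/r₂³) = 5.8377×10^-5 rad/s.
Angle swept by the target during transfer: ω₂·t = 1.4177 rad = 81.23°.
The relay satellite traverses 180° on the transfer ellipse, so the target must lead by 180° − 81.23° = 98.77°.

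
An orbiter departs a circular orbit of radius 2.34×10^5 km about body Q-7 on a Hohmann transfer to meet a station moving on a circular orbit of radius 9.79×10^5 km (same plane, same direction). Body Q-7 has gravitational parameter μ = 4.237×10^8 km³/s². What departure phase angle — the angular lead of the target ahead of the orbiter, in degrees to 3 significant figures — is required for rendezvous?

φ = 92.2°

The Hohmann ellipse has a_t = (r₁ + r₂)/2 = 6.065×10^5 km.
Transfer time t = π√(a_t³/μ) = 72090 s.
Target angular speed ω₂ = √(μ/r₂³) = 2.125×10^-5 rad/s.
Angle swept by the target during transfer: ω₂·t = 1.5319 rad = 87.77°.
Arrival is 180° from departure on the ellipse, so φ = 180° − 87.77° = 92.2°.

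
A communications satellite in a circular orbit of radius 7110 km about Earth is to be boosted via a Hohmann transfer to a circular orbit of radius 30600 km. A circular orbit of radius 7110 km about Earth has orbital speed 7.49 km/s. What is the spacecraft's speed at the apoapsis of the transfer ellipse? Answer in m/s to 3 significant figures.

From the circular-orbit relation v² = μ/r at r = 7110 km: μ = v²r = (7.49)² × 7110 = 3.98872×10^5 km³/s².
The Hohmann ellipse has a_t = (r₁ + r₂)/2 = 18855 km.
At apoapsis, r = 30600 km.
Vis-viva: v = √[μ(2/r − 1/a_t)] = √[3.98872×10^5 × (2/30600 − 1/18855)] = 2.217 km/s.

v = 2220 m/s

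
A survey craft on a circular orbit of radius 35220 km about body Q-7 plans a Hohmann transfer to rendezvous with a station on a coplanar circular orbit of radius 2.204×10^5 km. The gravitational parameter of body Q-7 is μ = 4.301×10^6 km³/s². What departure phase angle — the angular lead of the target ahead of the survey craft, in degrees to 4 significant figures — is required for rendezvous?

φ = 100.5°

Semi-major axis of the transfer orbit: a_t = (35220 + 2.204×10^5)/2 = 1.2781×10^5 km.
Transfer time t = π√(a_t³/μ) = 69217 s.
Target angular speed ω₂ = √(μ/r₂³) = 2.0043×10^-5 rad/s.
Angle swept by the target during transfer: ω₂·t = 1.3873 rad = 79.49°.
Arrival is 180° from departure on the ellipse, so φ = 180° − 79.49° = 100.5°.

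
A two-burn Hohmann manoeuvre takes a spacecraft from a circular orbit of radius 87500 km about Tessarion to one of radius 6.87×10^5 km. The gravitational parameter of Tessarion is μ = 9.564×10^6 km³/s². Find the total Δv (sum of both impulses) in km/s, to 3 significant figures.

Δv = 5.43 km/s

The Hohmann ellipse has a_t = (r₁ + r₂)/2 = 3.8725×10^5 km.
Circular speed at r₁: v₁ = √(μ/r₁) = √(9.564×10^6/87500) = 10.455 km/s.
Transfer-orbit speed at r₁ (vis-viva): v_p = √[μ(2/r₁ − 1/a_t)] = 13.925 km/s.
First burn Δv₁ = |v_p − v₁| = 3.470 km/s.
Circular speed at r₂: v₂ = √(μ/r₂) = 3.73114 km/s.
Transfer-orbit speed at r₂: v_a = √[μ(2/r₂ − 1/a_t)] = 1.77358 km/s.
Second burn Δv₂ = |v₂ − v_a| = 1.958 km/s.
Δv = Δv₁ + Δv₂ = 3.470 + 1.958 = 5.428 km/s.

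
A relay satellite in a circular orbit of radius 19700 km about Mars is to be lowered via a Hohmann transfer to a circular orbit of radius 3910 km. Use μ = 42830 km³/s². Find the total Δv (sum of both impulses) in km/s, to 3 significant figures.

Δv = 1.59 km/s

The Hohmann ellipse has a_t = (r₁ + r₂)/2 = 11805 km.
Circular speed at r₁: v₁ = √(μ/r₁) = √(42830/19700) = 1.4745 km/s.
Transfer-orbit speed at r₁ (v² = μ(2/r − 1/a)): v_a = √[μ(2/r₁ − 1/a_t)] = 0.84859 km/s.
First burn Δv₁ = |v_a − v₁| = 0.6259 km/s.
At r₂, v₂ = √(μ/r₂) = 3.3097 km/s.
Transfer-orbit speed at r₂: v_p = √[μ(2/r₂ − 1/a_t)] = 4.2755 km/s.
Second burn Δv₂ = |v₂ − v_p| = 0.9658 km/s.
Total Δv = Δv₁ + Δv₂ = 1.592 km/s.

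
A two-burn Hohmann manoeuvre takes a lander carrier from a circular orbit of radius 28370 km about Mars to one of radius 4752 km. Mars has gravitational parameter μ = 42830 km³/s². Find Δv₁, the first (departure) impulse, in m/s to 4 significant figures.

Semi-major axis of the transfer orbit: a_t = (28370 + 4752)/2 = 16561 km.
Circular speed at r = 28370 km: v_c = √(μ/r) = 1.2287 km/s.
Vis-viva on the transfer ellipse at r = 28370 km gives v_t = √[μ(2/r − 1/a_t)] = 0.65817 km/s.
Δv₁ = |v_t − v_c| = |0.65817 − 1.2287| = 0.5705 km/s.

Δv₁ = 570.5 m/s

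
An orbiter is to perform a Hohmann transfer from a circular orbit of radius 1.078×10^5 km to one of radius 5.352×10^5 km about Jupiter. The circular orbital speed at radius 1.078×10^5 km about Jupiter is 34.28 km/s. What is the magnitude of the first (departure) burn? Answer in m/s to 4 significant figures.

From the circular-orbit relation v² = μ/r at r = 1.078×10^5 km: μ = v²r = (34.28)² × 1.078×10^5 = 1.26678×10^8 km³/s².
Transfer-ellipse semi-major axis a_t = (r₁ + r₂)/2 = (1.078×10^5 + 5.352×10^5)/2 = 3.215×10^5 km.
Circular speed at r = 1.078×10^5 km: v_c = √(μ/r) = 34.280 km/s.
Vis-viva on the transfer ellipse at r = 1.078×10^5 km gives v_t = √[μ(2/r − 1/a_t)] = 44.229 km/s.
Δv₁ = |v_t − v_c| = |44.229 − 34.280| = 9.949 km/s.

Δv₁ = 9949 m/s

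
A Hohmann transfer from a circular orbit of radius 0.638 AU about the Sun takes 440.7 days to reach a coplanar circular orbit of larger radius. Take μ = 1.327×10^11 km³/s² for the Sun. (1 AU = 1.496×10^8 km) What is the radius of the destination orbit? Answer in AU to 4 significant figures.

In km: r₁ = 0.638 × 1.496×10^8 = 9.54448×10^7 km.
Transfer time t = 440.7 days = 3.807648×10^7 s, and t = π√(a_t³/μ).
So a_t = (μ t²/π²)^(1/3) = (1.327×10^11 × (3.807648×10^7)² / π²)^(1/3) = 2.6913×10^8 km.
Since a_t = (r₁ + r₂)/2, r₂ = 2a_t − r₁ = 2×2.6913×10^8 − 9.54448×10^7 = 4.428152×10^8 km.
In AU: r₂ = 4.428152×10^8 / 1.496×10^8 = 2.960 AU.

r₂ = 2.960 AU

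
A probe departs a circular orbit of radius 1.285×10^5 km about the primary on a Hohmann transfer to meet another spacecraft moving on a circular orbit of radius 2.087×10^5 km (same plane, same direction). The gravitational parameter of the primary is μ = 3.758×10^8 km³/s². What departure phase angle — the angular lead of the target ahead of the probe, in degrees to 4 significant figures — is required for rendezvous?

φ = 49.30°

Transfer-ellipse semi-major axis a_t = (r₁ + r₂)/2 = (1.285×10^5 + 2.087×10^5)/2 = 1.686×10^5 km.
The half-period of the transfer ellipse is t = π√(a_t³/μ) = 11220 s.
Target angular speed ω₂ = √(μ/r₂³) = 2.033×10^-4 rad/s.
Angle swept by the target during transfer: ω₂·t = 2.281 rad = 130.7°.
Arrival is 180° from departure on the ellipse, so φ = 180° − 130.7° = 49.30°.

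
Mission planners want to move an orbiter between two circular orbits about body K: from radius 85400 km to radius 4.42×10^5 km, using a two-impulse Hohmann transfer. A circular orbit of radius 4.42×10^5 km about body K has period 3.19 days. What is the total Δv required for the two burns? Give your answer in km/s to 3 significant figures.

From Kepler's third law T² = 4π²r³/μ at r = 4.42×10^5 km, T = 3.19 days = 3.19 × 86400 s = 2.75616×10^5 s: μ = 4π²r³/T² = 4.48764×10^7 km³/s².
Transfer-ellipse semi-major axis a_t = (r₁ + r₂)/2 = (85400 + 4.420×10^5)/2 = 2.637×10^5 km.
At r₁ the circular-orbit speed is v₁ = √(μ/r₁) = 22.923 km/s.
Transfer-orbit speed at r₁ (vis-viva equation): v_p = √[μ(2/r₁ − 1/a_t)] = 29.678 km/s.
First burn Δv₁ = |v_p − v₁| = 6.755 km/s.
At r₂, v₂ = √(μ/r₂) = 10.076 km/s.
Transfer-orbit speed at r₂: v_a = √[μ(2/r₂ − 1/a_t)] = 5.7342 km/s.
Second burn Δv₂ = |v₂ − v_a| = 4.342 km/s.
Total Δv = Δv₁ + Δv₂ = 11.10 km/s.

Δv = 11.1 km/s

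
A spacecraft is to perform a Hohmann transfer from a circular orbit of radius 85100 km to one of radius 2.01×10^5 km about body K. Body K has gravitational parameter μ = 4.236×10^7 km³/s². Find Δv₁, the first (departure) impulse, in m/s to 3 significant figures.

Δv₁ = 4140 m/s

Semi-major axis of the transfer orbit: a_t = (85100 + 2.010×10^5)/2 = 1.4305×10^5 km.
Circular speed at r = 85100 km: v_c = √(μ/r) = 22.3107 km/s.
Transfer-orbit speed at the same r (vis-viva, a = a_t): v_t = √[μ(2/r − 1/a_t)] = 26.4464 km/s.
Δv₁ = |v_t − v_c| = |26.4464 − 22.3107| = 4.136 km/s.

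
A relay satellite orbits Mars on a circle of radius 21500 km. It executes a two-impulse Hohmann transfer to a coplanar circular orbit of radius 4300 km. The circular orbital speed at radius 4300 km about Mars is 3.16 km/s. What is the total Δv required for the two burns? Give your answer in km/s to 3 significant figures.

Δv = 1.52 km/s

From the circular-orbit relation v² = μ/r at r = 4300 km: μ = v²r = (3.16)² × 4300 = 42938.1 km³/s².
The Hohmann ellipse has a_t = (r₁ + r₂)/2 = 12900 km.
At r₁ the circular-orbit speed is v₁ = √(μ/r₁) = 1.4132 km/s.
On the transfer ellipse at r₁, vis-viva gives v_a = √[μ(2/r₁ − 1/a_t)] = 0.81591 km/s.
First burn Δv₁ = |v_a − v₁| = 0.5973 km/s.
Circular speed at r₂: v₂ = √(μ/r₂) = 3.1600 km/s.
Transfer-orbit speed at r₂: v_p = √[μ(2/r₂ − 1/a_t)] = 4.0795 km/s.
Second burn Δv₂ = |v₂ − v_p| = 0.9195 km/s.
Total Δv = Δv₁ + Δv₂ = 1.517 km/s.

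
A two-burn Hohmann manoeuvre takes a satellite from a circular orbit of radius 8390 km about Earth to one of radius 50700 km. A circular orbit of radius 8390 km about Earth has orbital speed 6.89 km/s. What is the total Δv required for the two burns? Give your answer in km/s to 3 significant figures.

From the circular-orbit relation v² = μ/r at r = 8390 km: μ = v²r = (6.89)² × 8390 = 3.98291×10^5 km³/s².
Semi-major axis of the transfer orbit: a_t = (8390 + 50700)/2 = 29545 km.
At r₁ the circular-orbit speed is v₁ = √(μ/r₁) = 6.890 km/s.
Transfer-orbit speed at r₁ (vis-viva): v_p = √[μ(2/r₁ − 1/a_t)] = 9.026 km/s.
First burn Δv₁ = |v_p − v₁| = 2.136 km/s.
At r₂, v₂ = √(μ/r₂) = 2.803 km/s.
Transfer-orbit speed at r₂: v_a = √[μ(2/r₂ − 1/a_t)] = 1.494 km/s.
Second burn Δv₂ = |v₂ − v_a| = 1.309 km/s.
Δv = Δv₁ + Δv₂ = 2.136 + 1.309 = 3.445 km/s.

Δv = 3.44 km/s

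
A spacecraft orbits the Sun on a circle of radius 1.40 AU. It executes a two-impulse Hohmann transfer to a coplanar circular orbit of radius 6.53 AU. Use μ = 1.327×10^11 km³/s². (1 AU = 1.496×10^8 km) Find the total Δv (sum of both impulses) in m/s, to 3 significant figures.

In km: r₁ = 1.40 × 1.496×10^8 = 2.0944×10^8 km; r₂ = 6.53 × 1.496×10^8 = 9.76888×10^8 km.
Transfer-ellipse semi-major axis a_t = (r₁ + r₂)/2 = (2.0944×10^8 + 9.76888×10^8)/2 = 5.93164×10^8 km.
At r₁ the circular-orbit speed is v₁ = √(μ/r₁) = 25.171 km/s.
On the transfer ellipse at r₁, v² = μ(2/r − 1/a) gives v_p = √[μ(2/r₁ − 1/a_t)] = 32.303 km/s.
First burn Δv₁ = |v_p − v₁| = 7.132 km/s.
Circular speed at r₂: v₂ = √(μ/r₂) = 11.655 km/s.
Transfer-orbit speed at r₂: v_a = √[μ(2/r₂ − 1/a_t)] = 6.9256 km/s.
Second burn Δv₂ = |v₂ − v_a| = 4.729 km/s.
Total Δv = Δv₁ + Δv₂ = 11.86 km/s.

Δv = 11900 m/s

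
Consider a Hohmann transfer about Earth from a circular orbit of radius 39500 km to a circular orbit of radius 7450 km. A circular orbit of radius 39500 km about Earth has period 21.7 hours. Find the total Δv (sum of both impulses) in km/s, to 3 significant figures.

From Kepler's third law T² = 4π²r³/μ at r = 39500 km, T = 21.7 hours = 21.7 × 3600 s = 78120 s: μ = 4π²r³/T² = 3.98682×10^5 km³/s².
Transfer-ellipse semi-major axis a_t = (r₁ + r₂)/2 = (39500 + 7450)/2 = 23475 km.
Circular speed at r₁: v₁ = √(μ/r₁) = √(3.98682×10^5/39500) = 3.177 km/s.
On the transfer ellipse at r₁, vis-viva gives v_a = √[μ(2/r₁ − 1/a_t)] = 1.790 km/s.
First burn Δv₁ = |v_a − v₁| = 1.387 km/s.
Circular speed at r₂: v₂ = √(μ/r₂) = 7.315 km/s.
Transfer-orbit speed at r₂: v_p = √[μ(2/r₂ − 1/a_t)] = 9.489 km/s.
Second burn Δv₂ = |v₂ − v_p| = 2.174 km/s.
Total Δv = Δv₁ + Δv₂ = 3.561 km/s.

Δv = 3.56 km/s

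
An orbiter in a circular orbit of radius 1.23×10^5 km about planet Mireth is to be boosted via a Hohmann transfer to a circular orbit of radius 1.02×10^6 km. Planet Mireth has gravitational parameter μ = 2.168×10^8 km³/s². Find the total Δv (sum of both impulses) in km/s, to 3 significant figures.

Δv = 21.9 km/s

Transfer-ellipse semi-major axis a_t = (r₁ + r₂)/2 = (1.230×10^5 + 1.020×10^6)/2 = 5.715×10^5 km.
Circular speed at r₁: v₁ = √(μ/r₁) = √(2.168×10^8/1.230×10^5) = 41.9833 km/s.
Transfer-orbit speed at r₁ (vis-viva): v_p = √[μ(2/r₁ − 1/a_t)] = 56.0879 km/s.
First burn Δv₁ = |v_p − v₁| = 14.10 km/s.
Circular speed at r₂: v₂ = √(μ/r₂) = 14.58 km/s.
Transfer-orbit speed at r₂: v_a = √[μ(2/r₂ − 1/a_t)] = 6.764 km/s.
Second burn Δv₂ = |v₂ − v_a| = 7.816 km/s.
Δv = Δv₁ + Δv₂ = 14.10 + 7.816 = 21.92 km/s.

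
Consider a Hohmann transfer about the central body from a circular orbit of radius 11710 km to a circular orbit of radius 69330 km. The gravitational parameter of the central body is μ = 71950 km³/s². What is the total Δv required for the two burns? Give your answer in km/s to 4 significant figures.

Δv = 1.235 km/s

Transfer-ellipse semi-major axis a_t = (r₁ + r₂)/2 = (11710 + 69330)/2 = 40520 km.
Circular speed at r₁: v₁ = √(μ/r₁) = √(71950/11710) = 2.4788 km/s.
Transfer-orbit speed at r₁ (vis-viva equation): v_p = √[μ(2/r₁ − 1/a_t)] = 3.2424 km/s.
First burn Δv₁ = |v_p − v₁| = 0.7636 km/s.
At r₂, v₂ = √(μ/r₂) = 1.0187 km/s.
Transfer-orbit speed at r₂: v_a = √[μ(2/r₂ − 1/a_t)] = 0.54764 km/s.
Second burn Δv₂ = |v₂ − v_a| = 0.4711 km/s.
Total Δv = Δv₁ + Δv₂ = 1.235 km/s.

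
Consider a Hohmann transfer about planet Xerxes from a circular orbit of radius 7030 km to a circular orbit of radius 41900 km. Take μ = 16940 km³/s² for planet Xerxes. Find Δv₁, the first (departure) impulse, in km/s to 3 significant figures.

Transfer-ellipse semi-major axis a_t = (r₁ + r₂)/2 = (7030 + 41900)/2 = 24465 km.
On the circular orbit at r = 7030 km, v_c = √(μ/r) = 1.5523 km/s.
Transfer-orbit speed at the same r (vis-viva, a = a_t): v_t = √[μ(2/r − 1/a_t)] = 2.0315 km/s.
Δv₁ = |v_t − v_c| = |2.0315 − 1.5523| = 0.4792 km/s.

Δv₁ = 0.479 km/s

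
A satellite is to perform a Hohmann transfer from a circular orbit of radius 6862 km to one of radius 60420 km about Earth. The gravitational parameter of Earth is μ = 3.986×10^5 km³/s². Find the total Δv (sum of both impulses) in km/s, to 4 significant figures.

Δv = 4.001 km/s

Semi-major axis of the transfer orbit: a_t = (6862 + 60420)/2 = 33641 km.
At r₁ the circular-orbit speed is v₁ = √(μ/r₁) = 7.62155 km/s.
On the transfer ellipse at r₁, v² = μ(2/r − 1/a) gives v_p = √[μ(2/r₁ − 1/a_t)] = 10.2141 km/s.
First burn Δv₁ = |v_p − v₁| = 2.593 km/s.
At r₂, v₂ = √(μ/r₂) = 2.568 km/s.
Transfer-orbit speed at r₂: v_a = √[μ(2/r₂ − 1/a_t)] = 1.160 km/s.
Second burn Δv₂ = |v₂ − v_a| = 1.408 km/s.
Δv = Δv₁ + Δv₂ = 2.593 + 1.408 = 4.001 km/s.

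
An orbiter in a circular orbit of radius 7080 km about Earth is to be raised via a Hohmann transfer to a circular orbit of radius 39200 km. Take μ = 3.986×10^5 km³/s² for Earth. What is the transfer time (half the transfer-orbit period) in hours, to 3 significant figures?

t = 4.87 hours

Transfer-ellipse semi-major axis a_t = (r₁ + r₂)/2 = (7080 + 39200)/2 = 23140 km.
Half the transfer-orbit period gives t = π√(a_t³/μ) = 17520 s.
Converting: 17520 s ÷ 3600 s/hour = 4.87 hours.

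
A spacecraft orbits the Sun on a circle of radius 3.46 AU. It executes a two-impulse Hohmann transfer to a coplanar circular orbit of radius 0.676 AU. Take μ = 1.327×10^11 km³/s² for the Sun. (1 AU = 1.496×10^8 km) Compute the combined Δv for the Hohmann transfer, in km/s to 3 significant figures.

Δv = 17.5 km/s

In km: r₁ = 3.46 × 1.496×10^8 = 5.17616×10^8 km; r₂ = 0.676 × 1.496×10^8 = 1.011296×10^8 km.
The Hohmann ellipse has a_t = (r₁ + r₂)/2 = 3.093728×10^8 km.
At r₁ the circular-orbit speed is v₁ = √(μ/r₁) = 16.011 km/s.
Transfer-orbit speed at r₁ (vis-viva equation): v_a = √[μ(2/r₁ − 1/a_t)] = 9.1544 km/s.
First burn Δv₁ = |v_a − v₁| = 6.857 km/s.
Circular speed at r₂: v₂ = √(μ/r₂) = 36.224 km/s.
Transfer-orbit speed at r₂: v_p = √[μ(2/r₂ − 1/a_t)] = 46.855 km/s.
Second burn Δv₂ = |v₂ − v_p| = 10.63 km/s.
Total Δv = Δv₁ + Δv₂ = 17.49 km/s.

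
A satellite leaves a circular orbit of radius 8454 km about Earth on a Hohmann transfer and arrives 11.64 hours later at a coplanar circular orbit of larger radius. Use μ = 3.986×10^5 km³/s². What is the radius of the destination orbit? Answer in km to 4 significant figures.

Transfer time t = 11.64 hours = 41904 s, and t = π√(a_t³/μ).
So a_t = (μ t²/π²)^(1/3) = (3.986×10^5 × (41904)² / π²)^(1/3) = 41392 km.
Since a_t = (r₁ + r₂)/2, r₂ = 2a_t − r₁ = 2×41392 − 8454 = 74330 km.

r₂ = 74330 km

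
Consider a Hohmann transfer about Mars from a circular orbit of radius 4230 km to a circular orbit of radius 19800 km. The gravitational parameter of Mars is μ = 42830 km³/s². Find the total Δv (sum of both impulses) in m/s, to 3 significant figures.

Δv = 1500 m/s

Transfer-ellipse semi-major axis a_t = (r₁ + r₂)/2 = (4230 + 19800)/2 = 12015 km.
At r₁ the circular-orbit speed is v₁ = √(μ/r₁) = 3.1820 km/s.
Transfer-orbit speed at r₁ (v² = μ(2/r − 1/a)): v_p = √[μ(2/r₁ − 1/a_t)] = 4.0848 km/s.
First burn Δv₁ = |v_p − v₁| = 0.9028 km/s.
At r₂, v₂ = √(μ/r₂) = 1.4708 km/s.
Transfer-orbit speed at r₂: v_a = √[μ(2/r₂ − 1/a_t)] = 0.87267 km/s.
Second burn Δv₂ = |v₂ − v_a| = 0.5981 km/s.
Total Δv = Δv₁ + Δv₂ = 1.501 km/s.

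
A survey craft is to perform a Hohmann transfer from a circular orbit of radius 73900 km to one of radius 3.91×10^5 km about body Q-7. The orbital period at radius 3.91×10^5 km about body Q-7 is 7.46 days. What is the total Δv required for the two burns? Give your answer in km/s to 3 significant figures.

Δv = 4.27 km/s

From Kepler's third law T² = 4π²r³/μ at r = 3.91×10^5 km, T = 7.46 days = 7.46 × 86400 s = 6.44544×10^5 s: μ = 4π²r³/T² = 5.68048×10^6 km³/s².
The Hohmann ellipse has a_t = (r₁ + r₂)/2 = 2.3245×10^5 km.
Circular speed at r₁: v₁ = √(μ/r₁) = √(5.68048×10^6/73900) = 8.76739 km/s.
On the transfer ellipse at r₁, v² = μ(2/r − 1/a) gives v_p = √[μ(2/r₁ − 1/a_t)] = 11.3709 km/s.
First burn Δv₁ = |v_p − v₁| = 2.6035 km/s.
At r₂, v₂ = √(μ/r₂) = 3.811571 km/s.
Transfer-orbit speed at r₂: v_a = √[μ(2/r₂ − 1/a_t)] = 2.149124 km/s.
Second burn Δv₂ = |v₂ − v_a| = 1.6624 km/s.
Δv = Δv₁ + Δv₂ = 2.6035 + 1.6624 = 4.266 km/s.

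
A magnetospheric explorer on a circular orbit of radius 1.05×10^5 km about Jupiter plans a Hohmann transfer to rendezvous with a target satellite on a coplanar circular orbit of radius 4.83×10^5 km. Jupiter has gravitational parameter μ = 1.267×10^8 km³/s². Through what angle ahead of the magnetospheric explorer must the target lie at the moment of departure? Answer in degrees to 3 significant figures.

φ = 94.5°

The Hohmann ellipse has a_t = (r₁ + r₂)/2 = 2.940×10^5 km.
The half-period of the transfer ellipse is t = π√(a_t³/μ) = 44492.1 s.
Target angular speed ω₂ = √(μ/r₂³) = 3.35326×10^-5 rad/s.
Angle swept by the target during transfer: ω₂·t = 1.4919 rad = 85.48°.
Arrival is 180° from departure on the ellipse, so φ = 180° − 85.48° = 94.5°.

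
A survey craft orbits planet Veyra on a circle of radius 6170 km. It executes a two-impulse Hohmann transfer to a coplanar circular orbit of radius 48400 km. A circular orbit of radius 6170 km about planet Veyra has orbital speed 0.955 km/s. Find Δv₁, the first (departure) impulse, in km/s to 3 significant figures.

From the circular-orbit relation v² = μ/r at r = 6170 km: μ = v²r = (0.955)² × 6170 = 5627.19 km³/s².
The Hohmann ellipse has a_t = (r₁ + r₂)/2 = 27285 km.
Circular speed at r = 6170 km: v_c = √(μ/r) = 0.95500 km/s.
Transfer-orbit speed at the same r (vis-viva, a = a_t): v_t = √[μ(2/r − 1/a_t)] = 1.2719 km/s.
Δv₁ = |v_t − v_c| = |1.2719 − 0.95500| = 0.3169 km/s.

Δv₁ = 0.317 km/s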